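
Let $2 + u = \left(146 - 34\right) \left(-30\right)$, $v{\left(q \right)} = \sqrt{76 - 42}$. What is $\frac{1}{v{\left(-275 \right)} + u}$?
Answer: $- \frac{1681}{5651505} - \frac{\sqrt{34}}{11303010} \approx -0.00029796$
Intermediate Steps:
$v{\left(q \right)} = \sqrt{34}$
$u = -3362$ ($u = -2 + \left(146 - 34\right) \left(-30\right) = -2 + 112 \left(-30\right) = -2 - 3360 = -3362$)
$\frac{1}{v{\left(-275 \right)} + u} = \frac{1}{\sqrt{34} - 3362} = \frac{1}{-3362 + \sqrt{34}}$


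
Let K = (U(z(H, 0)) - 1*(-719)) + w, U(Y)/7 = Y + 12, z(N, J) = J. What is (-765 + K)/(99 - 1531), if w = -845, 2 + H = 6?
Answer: 807/1432 ≈ 0.56355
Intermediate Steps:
H = 4 (H = -2 + 6 = 4)
U(Y) = 84 + 7*Y (U(Y) = 7*(Y + 12) = 7*(12 + Y) = 84 + 7*Y)
K = -42 (K = ((84 + 7*0) - 1*(-719)) - 845 = ((84 + 0) + 719) - 845 = (84 + 719) - 845 = 803 - 845 = -42)
(-765 + K)/(99 - 1531) = (-765 - 42)/(99 - 1531) = -807/(-1432) = -807*(-1/1432) = 807/1432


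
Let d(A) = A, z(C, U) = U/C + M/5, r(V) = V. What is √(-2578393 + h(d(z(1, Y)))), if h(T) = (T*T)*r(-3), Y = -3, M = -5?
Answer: I*√2578441 ≈ 1605.8*I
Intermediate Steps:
z(C, U) = -1 + U/C (z(C, U) = U/C - 5/5 = U/C - 5*⅕ = U/C - 1 = -1 + U/C)
h(T) = -3*T² (h(T) = (T*T)*(-3) = T²*(-3) = -3*T²)
√(-2578393 + h(d(z(1, Y)))) = √(-2578393 - 3*(-3 - 1*1)²) = √(-2578393 - 3*(-3 - 1)²) = √(-2578393 - 3*(1*(-4))²) = √(-2578393 - 3*(-4)²) = √(-2578393 - 3*16) = √(-2578393 - 48) = √(-2578441) = I*√2578441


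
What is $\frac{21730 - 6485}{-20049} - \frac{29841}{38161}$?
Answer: $- \frac{1180046654}{765089889} \approx -1.5424$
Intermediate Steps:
$\frac{21730 - 6485}{-20049} - \frac{29841}{38161} = 15245 \left(- \frac{1}{20049}\right) - \frac{29841}{38161} = - \frac{15245}{20049} - \frac{29841}{38161} = - \frac{1180046654}{765089889}$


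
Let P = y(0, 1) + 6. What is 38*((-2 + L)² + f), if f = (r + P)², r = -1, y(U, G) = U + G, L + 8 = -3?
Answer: 7790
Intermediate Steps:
L = -11 (L = -8 - 3 = -11)
y(U, G) = G + U
P = 7 (P = (1 + 0) + 6 = 1 + 6 = 7)
f = 36 (f = (-1 + 7)² = 6² = 36)
38*((-2 + L)² + f) = 38*((-2 - 11)² + 36) = 38*((-13)² + 36) = 38*(169 + 36) = 38*205 = 7790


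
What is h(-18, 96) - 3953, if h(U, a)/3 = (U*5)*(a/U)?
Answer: -2513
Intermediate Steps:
h(U, a) = 15*a (h(U, a) = 3*((U*5)*(a/U)) = 3*((5*U)*(a/U)) = 3*(5*a) = 15*a)
h(-18, 96) - 3953 = 15*96 - 3953 = 1440 - 3953 = -2513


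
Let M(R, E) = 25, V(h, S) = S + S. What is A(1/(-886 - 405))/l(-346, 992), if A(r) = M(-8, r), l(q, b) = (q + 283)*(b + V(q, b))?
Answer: -25/187488 ≈ -0.00013334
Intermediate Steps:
V(h, S) = 2*S
l(q, b) = 3*b*(283 + q) (l(q, b) = (q + 283)*(b + 2*b) = (283 + q)*(3*b) = 3*b*(283 + q))
A(r) = 25
A(1/(-886 - 405))/l(-346, 992) = 25/((3*992*(283 - 346))) = 25/((3*992*(-63))) = 25/(-187488) = 25*(-1/187488) = -25/187488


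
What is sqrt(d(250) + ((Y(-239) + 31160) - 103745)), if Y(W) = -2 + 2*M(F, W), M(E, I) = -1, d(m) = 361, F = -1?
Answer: 2*I*sqrt(18057) ≈ 268.75*I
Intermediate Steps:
Y(W) = -4 (Y(W) = -2 + 2*(-1) = -2 - 2 = -4)
sqrt(d(250) + ((Y(-239) + 31160) - 103745)) = sqrt(361 + ((-4 + 31160) - 103745)) = sqrt(361 + (31156 - 103745)) = sqrt(361 - 72589) = sqrt(-72228) = 2*I*sqrt(18057)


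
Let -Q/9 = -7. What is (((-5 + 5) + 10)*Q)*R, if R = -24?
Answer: -15120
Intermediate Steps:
Q = 63 (Q = -9*(-7) = 63)
(((-5 + 5) + 10)*Q)*R = (((-5 + 5) + 10)*63)*(-24) = ((0 + 10)*63)*(-24) = (10*63)*(-24) = 630*(-24) = -15120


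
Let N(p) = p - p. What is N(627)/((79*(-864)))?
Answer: 0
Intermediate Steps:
N(p) = 0
N(627)/((79*(-864))) = 0/((79*(-864))) = 0/(-68256) = 0*(-1/68256) = 0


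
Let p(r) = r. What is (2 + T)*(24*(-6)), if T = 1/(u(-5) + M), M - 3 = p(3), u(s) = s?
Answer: -432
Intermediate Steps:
M = 6 (M = 3 + 3 = 6)
T = 1 (T = 1/(-5 + 6) = 1/1 = 1)
(2 + T)*(24*(-6)) = (2 + 1)*(24*(-6)) = 3*(-144) = -432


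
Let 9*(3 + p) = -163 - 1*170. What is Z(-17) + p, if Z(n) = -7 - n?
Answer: -30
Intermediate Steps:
p = -40 (p = -3 + (-163 - 1*170)/9 = -3 + (-163 - 170)/9 = -3 + (⅑)*(-333) = -3 - 37 = -40)
Z(-17) + p = (-7 - 1*(-17)) - 40 = (-7 + 17) - 40 = 10 - 40 = -30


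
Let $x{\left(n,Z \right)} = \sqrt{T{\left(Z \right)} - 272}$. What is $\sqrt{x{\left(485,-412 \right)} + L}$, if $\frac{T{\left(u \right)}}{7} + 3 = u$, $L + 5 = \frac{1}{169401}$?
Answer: $\frac{\sqrt{-143483324604 + 86090096403 i \sqrt{353}}}{169401} \approx 5.0787 + 5.5492 i$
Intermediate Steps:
$L = - \frac{847004}{169401}$ ($L = -5 + \frac{1}{169401} = - \frac{847004}{169401} \approx -5.0$)
$T{\left(u \right)} = -21 + 7 u$
$x{\left(n,Z \right)} = \sqrt{-293 + 7 Z}$ ($x{\left(n,Z \right)} = \sqrt{\left(-21 + 7 Z\right) - 272} = \sqrt{-293 + 7 Z}$)
$\sqrt{x{\left(485,-412 \right)} + L} = \sqrt{\sqrt{-293 + 7 \left(-412\right)} - \frac{847004}{169401}} = \sqrt{\sqrt{-293 - 2884} - \frac{847004}{169401}} = \sqrt{\sqrt{-3177} - \frac{847004}{169401}} = \sqrt{3 i \sqrt{353} - \frac{847004}{169401}} = \sqrt{- \frac{847004}{169401} + 3 i \sqrt{353}}$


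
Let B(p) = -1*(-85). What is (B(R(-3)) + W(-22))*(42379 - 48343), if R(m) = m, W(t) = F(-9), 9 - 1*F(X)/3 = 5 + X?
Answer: -739536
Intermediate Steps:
F(X) = 12 - 3*X (F(X) = 27 - 3*(5 + X) = 27 + (-15 - 3*X) = 12 - 3*X)
W(t) = 39 (W(t) = 12 - 3*(-9) = 12 + 27 = 39)
B(p) = 85
(B(R(-3)) + W(-22))*(42379 - 48343) = (85 + 39)*(42379 - 48343) = 124*(-5964) = -739536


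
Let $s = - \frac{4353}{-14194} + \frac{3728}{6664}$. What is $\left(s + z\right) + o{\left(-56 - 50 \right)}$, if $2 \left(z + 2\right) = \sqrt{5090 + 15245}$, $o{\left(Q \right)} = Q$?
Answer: $- \frac{1266708563}{11823602} + \frac{7 \sqrt{415}}{2} \approx -35.833$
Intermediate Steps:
$s = \frac{10240453}{11823602}$ ($s = \left(-4353\right) \left(- \frac{1}{14194}\right) + 3728 \cdot \frac{1}{6664} = \frac{4353}{14194} + \frac{466}{833} = \frac{10240453}{11823602} \approx 0.8661$)
$z = -2 + \frac{7 \sqrt{415}}{2}$ ($z = -2 + \frac{\sqrt{5090 + 15245}}{2} = -2 + \frac{\sqrt{20335}}{2} = -2 + \frac{7 \sqrt{415}}{2} \approx 69.3$)
$\left(s + z\right) + o{\left(-56 - 50 \right)} = \left(\frac{10240453}{11823602} - \left(2 - \frac{7 \sqrt{415}}{2}\right)\right) - 106 = \left(- \frac{13406751}{11823602} + \frac{7 \sqrt{415}}{2}\right) - 106 = - \frac{1266708563}{11823602} + \frac{7 \sqrt{415}}{2}$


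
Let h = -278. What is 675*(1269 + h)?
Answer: 668925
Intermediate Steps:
675*(1269 + h) = 675*(1269 - 278) = 675*991 = 668925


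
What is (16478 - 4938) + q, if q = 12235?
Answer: 23775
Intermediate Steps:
(16478 - 4938) + q = (16478 - 4938) + 12235 = 11540 + 12235 = 23775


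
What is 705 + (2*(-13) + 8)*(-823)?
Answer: 15519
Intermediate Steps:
705 + (2*(-13) + 8)*(-823) = 705 + (-26 + 8)*(-823) = 705 - 18*(-823) = 705 + 14814 = 15519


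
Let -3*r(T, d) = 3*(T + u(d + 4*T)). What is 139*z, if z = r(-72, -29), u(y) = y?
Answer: 54071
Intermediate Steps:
r(T, d) = -d - 5*T (r(T, d) = -(T + (d + 4*T)) = -(d + 5*T) = -(3*d + 15*T)/3 = -d - 5*T)
z = 389 (z = -1*(-29) - 5*(-72) = 29 + 360 = 389)
139*z = 139*389 = 54071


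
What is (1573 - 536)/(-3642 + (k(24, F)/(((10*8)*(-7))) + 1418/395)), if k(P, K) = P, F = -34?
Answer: -1146922/4024129 ≈ -0.28501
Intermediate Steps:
(1573 - 536)/(-3642 + (k(24, F)/(((10*8)*(-7))) + 1418/395)) = (1573 - 536)/(-3642 + (24/(((10*8)*(-7))) + 1418/395)) = 1037/(-3642 + (24/((80*(-7))) + 1418*(1/395))) = 1037/(-3642 + (24/(-560) + 1418/395)) = 1037/(-3642 + (24*(-1/560) + 1418/395)) = 1037/(-3642 + (-3/70 + 1418/395)) = 1037/(-3642 + 3923/1106) = 1037/(-4024129/1106) = 1037*(-1106/4024129) = -1146922/4024129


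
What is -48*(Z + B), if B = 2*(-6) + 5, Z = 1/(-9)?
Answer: 1024/3 ≈ 341.33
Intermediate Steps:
Z = -⅑ ≈ -0.11111
B = -7 (B = -12 + 5 = -7)
-48*(Z + B) = -48*(-⅑ - 7) = -48*(-64/9) = 1024/3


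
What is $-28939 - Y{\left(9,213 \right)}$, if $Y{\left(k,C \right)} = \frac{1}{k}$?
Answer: $- \frac{260452}{9} \approx -28939.0$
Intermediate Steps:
$-28939 - Y{\left(9,213 \right)} = -28939 - \frac{1}{9} = - \frac{260452}{9}$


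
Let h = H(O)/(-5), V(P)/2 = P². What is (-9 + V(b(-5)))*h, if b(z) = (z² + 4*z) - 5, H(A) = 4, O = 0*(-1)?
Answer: 36/5 ≈ 7.2000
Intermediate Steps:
O = 0
b(z) = -5 + z² + 4*z
V(P) = 2*P²
h = -⅘ (h = 4/(-5) = 4*(-⅕) = -⅘ ≈ -0.80000)
(-9 + V(b(-5)))*h = (-9 + 2*(-5 + (-5)² + 4*(-5))²)*(-⅘) = (-9 + 2*(-5 + 25 - 20)²)*(-⅘) = (-9 + 2*0²)*(-⅘) = (-9 + 2*0)*(-⅘) = (-9 + 0)*(-⅘) = -9*(-⅘) = 36/5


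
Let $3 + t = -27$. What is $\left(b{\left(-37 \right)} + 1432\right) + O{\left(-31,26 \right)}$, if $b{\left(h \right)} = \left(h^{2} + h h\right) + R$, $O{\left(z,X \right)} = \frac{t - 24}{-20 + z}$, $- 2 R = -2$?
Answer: $\frac{70925}{17} \approx 4172.1$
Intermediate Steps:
$R = 1$ ($R = \left(- \frac{1}{2}\right) \left(-2\right) = 1$)
$t = -30$ ($t = -3 - 27 = -30$)
$O{\left(z,X \right)} = - \frac{54}{-20 + z}$ ($O{\left(z,X \right)} = \frac{-30 - 24}{-20 + z} = - \frac{54}{-20 + z}$)
$b{\left(h \right)} = 1 + 2 h^{2}$ ($b{\left(h \right)} = \left(h^{2} + h h\right) + 1 = \left(h^{2} + h^{2}\right) + 1 = 2 h^{2} + 1 = 1 + 2 h^{2}$)
$\left(b{\left(-37 \right)} + 1432\right) + O{\left(-31,26 \right)} = \left(\left(1 + 2 \left(-37\right)^{2}\right) + 1432\right) - \frac{54}{-20 - 31} = \left(\left(1 + 2 \cdot 1369\right) + 1432\right) - \frac{54}{-51} = \left(\left(1 + 2738\right) + 1432\right) - - \frac{18}{17} = \left(2739 + 1432\right) + \frac{18}{17} = 4171 + \frac{18}{17} = \frac{70925}{17}$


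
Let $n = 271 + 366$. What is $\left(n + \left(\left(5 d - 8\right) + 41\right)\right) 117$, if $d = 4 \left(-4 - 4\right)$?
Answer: $59670$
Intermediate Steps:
$d = -32$ ($d = 4 \left(-8\right) = -32$)
$n = 637$
$\left(n + \left(\left(5 d - 8\right) + 41\right)\right) 117 = \left(637 + \left(\left(5 \left(-32\right) - 8\right) + 41\right)\right) 117 = \left(637 + \left(\left(-160 - 8\right) + 41\right)\right) 117 = \left(637 + \left(-168 + 41\right)\right) 117 = \left(637 - 127\right) 117 = 510 \cdot 117 = 59670$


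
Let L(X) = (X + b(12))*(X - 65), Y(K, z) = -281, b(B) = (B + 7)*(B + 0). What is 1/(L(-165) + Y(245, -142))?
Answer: -1/14771 ≈ -6.7700e-5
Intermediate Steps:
b(B) = B*(7 + B) (b(B) = (7 + B)*B = B*(7 + B))
L(X) = (-65 + X)*(228 + X) (L(X) = (X + 12*(7 + 12))*(X - 65) = (X + 12*19)*(-65 + X) = (X + 228)*(-65 + X) = (228 + X)*(-65 + X) = (-65 + X)*(228 + X))
1/(L(-165) + Y(245, -142)) = 1/((-14820 + (-165)**2 + 163*(-165)) - 281) = 1/((-14820 + 27225 - 26895) - 281) = 1/(-14490 - 281) = 1/(-14771) = -1/14771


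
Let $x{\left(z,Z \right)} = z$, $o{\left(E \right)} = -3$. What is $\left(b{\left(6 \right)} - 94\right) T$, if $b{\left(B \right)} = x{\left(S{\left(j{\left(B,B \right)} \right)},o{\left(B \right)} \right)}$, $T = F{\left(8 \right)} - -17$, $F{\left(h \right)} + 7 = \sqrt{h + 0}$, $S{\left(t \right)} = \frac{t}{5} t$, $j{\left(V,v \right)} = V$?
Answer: $-868 - \frac{868 \sqrt{2}}{5} \approx -1113.5$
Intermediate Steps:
$S{\left(t \right)} = \frac{t^{2}}{5}$ ($S{\left(t \right)} = t \frac{1}{5} t = \frac{t}{5} t = \frac{t^{2}}{5}$)
$F{\left(h \right)} = -7 + \sqrt{h}$ ($F{\left(h \right)} = -7 + \sqrt{h + 0} = -7 + \sqrt{h}$)
$T = 10 + 2 \sqrt{2}$ ($T = \left(-7 + \sqrt{8}\right) - -17 = \left(-7 + 2 \sqrt{2}\right) + 17 = 10 + 2 \sqrt{2} \approx 12.828$)
$b{\left(B \right)} = \frac{B^{2}}{5}$
$\left(b{\left(6 \right)} - 94\right) T = \left(\frac{6^{2}}{5} - 94\right) \left(10 + 2 \sqrt{2}\right) = \left(\frac{1}{5} \cdot 36 - 94\right) \left(10 + 2 \sqrt{2}\right) = \left(\frac{36}{5} - 94\right) \left(10 + 2 \sqrt{2}\right) = - \frac{434 \left(10 + 2 \sqrt{2}\right)}{5} = -868 - \frac{868 \sqrt{2}}{5}$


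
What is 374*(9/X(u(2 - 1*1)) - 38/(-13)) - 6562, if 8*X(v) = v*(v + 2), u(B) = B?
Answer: 45594/13 ≈ 3507.2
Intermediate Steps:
X(v) = v*(2 + v)/8 (X(v) = (v*(v + 2))/8 = (v*(2 + v))/8 = v*(2 + v)/8)
374*(9/X(u(2 - 1*1)) - 38/(-13)) - 6562 = 374*(9/(((2 - 1*1)*(2 + (2 - 1*1))/8)) - 38/(-13)) - 6562 = 374*(9/(((2 - 1)*(2 + (2 - 1))/8)) - 38*(-1/13)) - 6562 = 374*(9/(((⅛)*1*(2 + 1))) + 38/13) - 6562 = 374*(9/(((⅛)*1*3)) + 38/13) - 6562 = 374*(9/(3/8) + 38/13) - 6562 = 374*(9*(8/3) + 38/13) - 6562 = 374*(24 + 38/13) - 6562 = 374*(350/13) - 6562 = 130900/13 - 6562 = 45594/13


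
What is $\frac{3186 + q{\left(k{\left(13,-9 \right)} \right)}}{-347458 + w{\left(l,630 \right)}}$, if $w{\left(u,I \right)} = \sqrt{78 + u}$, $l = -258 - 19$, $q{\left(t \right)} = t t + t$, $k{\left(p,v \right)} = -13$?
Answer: $- \frac{1161204636}{120727061963} - \frac{3342 i \sqrt{199}}{120727061963} \approx -0.0096184 - 3.9051 \cdot 10^{-7} i$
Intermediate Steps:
$q{\left(t \right)} = t + t^{2}$ ($q{\left(t \right)} = t^{2} + t = t + t^{2}$)
$l = -277$ ($l = -258 - 19 = -277$)
$\frac{3186 + q{\left(k{\left(13,-9 \right)} \right)}}{-347458 + w{\left(l,630 \right)}} = \frac{3186 - 13 \left(1 - 13\right)}{-347458 + \sqrt{78 - 277}} = \frac{3186 - -156}{-347458 + \sqrt{-199}} = \frac{3186 + 156}{-347458 + i \sqrt{199}} = \frac{3342}{-347458 + i \sqrt{199}}$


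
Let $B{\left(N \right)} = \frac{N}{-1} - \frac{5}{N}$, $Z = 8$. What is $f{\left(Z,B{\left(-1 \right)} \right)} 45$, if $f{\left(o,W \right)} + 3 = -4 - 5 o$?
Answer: $-2115$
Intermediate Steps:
$B{\left(N \right)} = - N - \frac{5}{N}$ ($B{\left(N \right)} = N \left(-1\right) - \frac{5}{N} = - N - \frac{5}{N}$)
$f{\left(o,W \right)} = -7 - 5 o$ ($f{\left(o,W \right)} = -3 - \left(4 + 5 o\right) = -7 - 5 o$)
$f{\left(Z,B{\left(-1 \right)} \right)} 45 = \left(-7 - 40\right) 45 = \left(-47\right) 45 = -2115$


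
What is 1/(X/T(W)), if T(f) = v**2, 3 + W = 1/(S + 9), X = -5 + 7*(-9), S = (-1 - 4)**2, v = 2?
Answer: -1/17 ≈ -0.058824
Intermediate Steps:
S = 25 (S = (-5)**2 = 25)
X = -68 (X = -5 - 63 = -68)
W = -101/34 (W = -3 + 1/(25 + 9) = -3 + 1/34 = -101/34 ≈ -2.9706)
T(f) = 4 (T(f) = 2**2 = 4)
1/(X/T(W)) = 1/(-68/4) = 1/(-68*1/4) = 1/(-17) = -1/17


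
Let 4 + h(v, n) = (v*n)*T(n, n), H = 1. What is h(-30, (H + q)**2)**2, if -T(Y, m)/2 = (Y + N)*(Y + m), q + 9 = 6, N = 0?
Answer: 58920976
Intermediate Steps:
q = -3 (q = -9 + 6 = -3)
T(Y, m) = -2*Y*(Y + m) (T(Y, m) = -2*(Y + 0)*(Y + m) = -2*Y*(Y + m))
h(v, n) = -4 - 4*v*n**3 (h(v, n) = -4 + (v*n)*(2*n*(-n - n)) = -4 + (n*v)*(2*n*(-2*n)) = -4 + (n*v)*(-4*n**2) = -4 - 4*v*n**3)
h(-30, (H + q)**2)**2 = (-4 - 4*(-30)*((1 - 3)**2)**3)**2 = (-4 - 4*(-30)*((-2)**2)**3)**2 = (-4 - 4*(-30)*4**3)**2 = (-4 - 4*(-30)*64)**2 = (-4 + 7680)**2 = 7676**2 = 58920976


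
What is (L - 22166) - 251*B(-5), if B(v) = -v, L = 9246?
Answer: -14175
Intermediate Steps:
(L - 22166) - 251*B(-5) = (9246 - 22166) - (-251)*(-5) = -12920 - 251*5 = -12920 - 1255 = -14175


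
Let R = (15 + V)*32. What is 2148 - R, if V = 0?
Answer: 1668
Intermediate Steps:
R = 480 (R = (15 + 0)*32 = 15*32 = 480)
2148 - R = 2148 - 1*480 = 2148 - 480 = 1668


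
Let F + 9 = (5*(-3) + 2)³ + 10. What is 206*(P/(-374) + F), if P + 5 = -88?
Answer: -84584733/187 ≈ -4.5233e+5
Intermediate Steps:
P = -93 (P = -5 - 88 = -93)
F = -2196 (F = -9 + ((5*(-3) + 2)³ + 10) = -9 + ((-15 + 2)³ + 10) = -9 + ((-13)³ + 10) = -9 + (-2197 + 10) = -9 - 2187 = -2196)
206*(P/(-374) + F) = 206*(-93/(-374) - 2196) = 206*(-93*(-1/374) - 2196) = 206*(93/374 - 2196) = 206*(-821211/374) = -84584733/187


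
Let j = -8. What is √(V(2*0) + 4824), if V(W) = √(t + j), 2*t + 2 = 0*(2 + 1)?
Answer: √(4824 + 3*I) ≈ 69.455 + 0.0216*I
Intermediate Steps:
t = -1 (t = -1 + (0*(2 + 1))/2 = -1 + (0*3)/2 = -1 + (½)*0 = -1 + 0 = -1)
V(W) = 3*I (V(W) = √(-1 - 8) = √(-9) = 3*I)
√(V(2*0) + 4824) = √(3*I + 4824) = √(4824 + 3*I)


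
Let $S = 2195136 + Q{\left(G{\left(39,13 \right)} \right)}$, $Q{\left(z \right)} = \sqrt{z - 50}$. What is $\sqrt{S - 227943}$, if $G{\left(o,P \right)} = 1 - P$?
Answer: $\sqrt{1967193 + i \sqrt{62}} \approx 1402.6 + 0.003 i$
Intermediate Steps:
$Q{\left(z \right)} = \sqrt{-50 + z}$
$S = 2195136 + i \sqrt{62}$ ($S = 2195136 + \sqrt{-50 + \left(1 - 13\right)} = 2195136 + \sqrt{-50 - 12} = 2195136 + \sqrt{-62} = 2195136 + i \sqrt{62} \approx 2.1951 \cdot 10^{6} + 7.874 i$)
$\sqrt{S - 227943} = \sqrt{\left(2195136 + i \sqrt{62}\right) - 227943} = \sqrt{1967193 + i \sqrt{62}}$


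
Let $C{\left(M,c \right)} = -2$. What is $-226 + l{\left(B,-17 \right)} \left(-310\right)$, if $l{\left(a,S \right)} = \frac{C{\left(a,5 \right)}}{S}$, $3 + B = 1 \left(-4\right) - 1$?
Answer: $- \frac{4462}{17} \approx -262.47$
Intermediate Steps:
$B = -8$ ($B = -3 + \left(1 \left(-4\right) - 1\right) = -3 - 5 = -8$)
$l{\left(a,S \right)} = - \frac{2}{S}$
$-226 + l{\left(B,-17 \right)} \left(-310\right) = -226 + - \frac{2}{-17} \left(-310\right) = -226 + \left(-2\right) \left(- \frac{1}{17}\right) \left(-310\right) = -226 + \frac{2}{17} \left(-310\right) = -226 - \frac{620}{17} = - \frac{4462}{17}$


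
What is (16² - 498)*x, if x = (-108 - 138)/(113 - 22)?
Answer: 59532/91 ≈ 654.20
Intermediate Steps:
x = -246/91 ≈ -2.7033
(16² - 498)*x = (16² - 498)*(-246/91) = (256 - 498)*(-246/91) = -242*(-246/91) = 59532/91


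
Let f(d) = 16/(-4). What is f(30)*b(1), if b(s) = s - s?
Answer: 0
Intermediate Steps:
f(d) = -4 (f(d) = 16*(-¼) = -4)
b(s) = 0
f(30)*b(1) = -4*0 = 0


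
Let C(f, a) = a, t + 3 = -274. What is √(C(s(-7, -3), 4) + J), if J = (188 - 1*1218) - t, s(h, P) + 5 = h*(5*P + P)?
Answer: I*√749 ≈ 27.368*I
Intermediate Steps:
t = -277 (t = -3 - 274 = -277)
s(h, P) = -5 + 6*P*h (s(h, P) = -5 + h*(5*P + P) = -5 + h*(6*P) = -5 + 6*P*h)
J = -753 (J = (188 - 1*1218) - 1*(-277) = (188 - 1218) + 277 = -1030 + 277 = -753)
√(C(s(-7, -3), 4) + J) = √(4 - 753) = √(-749) = I*√749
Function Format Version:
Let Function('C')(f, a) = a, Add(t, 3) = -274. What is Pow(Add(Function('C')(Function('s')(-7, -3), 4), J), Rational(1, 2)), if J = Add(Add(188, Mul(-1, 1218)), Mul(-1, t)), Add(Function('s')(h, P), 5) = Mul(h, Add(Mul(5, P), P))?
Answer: Mul(I, Pow(749, Rational(1, 2))) ≈ Mul(27.368, I)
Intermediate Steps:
t = -277 (t = Add(-3, -274) = -277)
Function('s')(h, P) = Add(-5, Mul(6, P, h)) (Function('s')(h, P) = Add(-5, Mul(h, Add(Mul(5, P), P))) = Add(-5, Mul(h, Mul(6, P))) = Add(-5, Mul(6, P, h)))
J = -753 (J = Add(Add(188, Mul(-1, 1218)), Mul(-1, -277)) = Add(Add(188, -1218), 277) = Add(-1030, 277) = -753)
Pow(Add(Function('C')(Function('s')(-7, -3), 4), J), Rational(1, 2)) = Pow(Add(4, -753), Rational(1, 2)) = Pow(-749, Rational(1, 2)) = Mul(I, Pow(749, Rational(1, 2)))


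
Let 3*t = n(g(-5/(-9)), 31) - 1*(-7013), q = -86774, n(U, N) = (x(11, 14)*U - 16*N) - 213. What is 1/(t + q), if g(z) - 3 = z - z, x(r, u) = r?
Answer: -3/253985 ≈ -1.1812e-5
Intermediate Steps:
g(z) = 3 (g(z) = 3 + (z - z) = 3 + 0 = 3)
n(U, N) = -213 - 16*N + 11*U (n(U, N) = (11*U - 16*N) - 213 = (-16*N + 11*U) - 213 = -213 - 16*N + 11*U)
t = 6337/3 (t = ((-213 - 16*31 + 11*3) - 1*(-7013))/3 = ((-213 - 496 + 33) + 7013)/3 = (-676 + 7013)/3 = (1/3)*6337 = 6337/3 ≈ 2112.3)
1/(t + q) = 1/(6337/3 - 86774) = 1/(-253985/3) = -3/253985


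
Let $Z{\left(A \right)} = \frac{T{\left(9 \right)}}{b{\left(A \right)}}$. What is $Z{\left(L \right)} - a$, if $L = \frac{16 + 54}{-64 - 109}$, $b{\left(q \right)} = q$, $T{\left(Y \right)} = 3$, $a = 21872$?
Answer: $- \frac{1531559}{70} \approx -21879.0$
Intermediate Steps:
$L = - \frac{70}{173}$ ($L = \frac{70}{-173} = 70 \left(- \frac{1}{173}\right) = - \frac{70}{173} \approx -0.40462$)
$Z{\left(A \right)} = \frac{3}{A}$
$Z{\left(L \right)} - a = \frac{3}{- \frac{70}{173}} - 21872 = 3 \left(- \frac{173}{70}\right) - 21872 = - \frac{519}{70} - 21872 = - \frac{1531559}{70}$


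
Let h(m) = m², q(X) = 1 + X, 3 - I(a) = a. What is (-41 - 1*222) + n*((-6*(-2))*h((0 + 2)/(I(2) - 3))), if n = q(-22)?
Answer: -515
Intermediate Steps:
I(a) = 3 - a
n = -21 (n = 1 - 22 = -21)
(-41 - 1*222) + n*((-6*(-2))*h((0 + 2)/(I(2) - 3))) = (-41 - 1*222) - 21*(-6*(-2))*((0 + 2)/((3 - 1*2) - 3))² = (-41 - 222) - 252*(2/((3 - 2) - 3))² = -263 - 252*(2/(1 - 3))² = -263 - 252*(2/(-2))² = -263 - 252*(2*(-½))² = -263 - 252*(-1)² = -263 - 252 = -515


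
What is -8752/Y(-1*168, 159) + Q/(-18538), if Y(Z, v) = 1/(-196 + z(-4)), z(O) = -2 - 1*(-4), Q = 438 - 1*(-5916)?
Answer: 15737720695/9269 ≈ 1.6979e+6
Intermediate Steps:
Q = 6354 (Q = 438 + 5916 = 6354)
z(O) = 2 (z(O) = -2 + 4 = 2)
Y(Z, v) = -1/194 (Y(Z, v) = 1/(-196 + 2) = 1/(-194) = -1/194)
-8752/Y(-1*168, 159) + Q/(-18538) = -8752/(-1/194) + 6354/(-18538) = -8752*(-194) + 6354*(-1/18538) = 1697888 - 3177/9269 = 15737720695/9269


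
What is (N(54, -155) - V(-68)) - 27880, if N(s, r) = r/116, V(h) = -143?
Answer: -3217647/116 ≈ -27738.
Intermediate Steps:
N(s, r) = r/116 (N(s, r) = r*(1/116) = r/116)
(N(54, -155) - V(-68)) - 27880 = ((1/116)*(-155) - 1*(-143)) - 27880 = (-155/116 + 143) - 27880 = 16433/116 - 27880 = -3217647/116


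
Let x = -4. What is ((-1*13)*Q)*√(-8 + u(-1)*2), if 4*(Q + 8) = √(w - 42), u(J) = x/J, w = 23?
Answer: 0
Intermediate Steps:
u(J) = -4/J
Q = -8 + I*√19/4 (Q = -8 + √(23 - 42)/4 = -8 + √(-19)/4 = -8 + (I*√19)/4 = -8 + I*√19/4 ≈ -8.0 + 1.0897*I)
((-1*13)*Q)*√(-8 + u(-1)*2) = ((-1*13)*(-8 + I*√19/4))*√(-8 - 4/(-1)*2) = (-13*(-8 + I*√19/4))*√(-8 - 4*(-1)*2) = (104 - 13*I*√19/4)*√(-8 + 4*2) = (104 - 13*I*√19/4)*√(-8 + 8) = (104 - 13*I*√19/4)*√0 = (104 - 13*I*√19/4)*0 = 0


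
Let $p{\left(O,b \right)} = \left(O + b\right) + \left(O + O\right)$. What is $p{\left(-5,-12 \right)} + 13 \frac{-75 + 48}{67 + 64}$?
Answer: $- \frac{3888}{131} \approx -29.679$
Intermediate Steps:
$p{\left(O,b \right)} = b + 3 O$ ($p{\left(O,b \right)} = \left(O + b\right) + 2 O = b + 3 O$)
$p{\left(-5,-12 \right)} + 13 \frac{-75 + 48}{67 + 64} = \left(-12 + 3 \left(-5\right)\right) + 13 \frac{-75 + 48}{67 + 64} = \left(-12 - 15\right) + 13 \left(- \frac{27}{131}\right) = -27 + 13 \left(\left(-27\right) \frac{1}{131}\right) = -27 + 13 \left(- \frac{27}{131}\right) = -27 - \frac{351}{131} = - \frac{3888}{131}$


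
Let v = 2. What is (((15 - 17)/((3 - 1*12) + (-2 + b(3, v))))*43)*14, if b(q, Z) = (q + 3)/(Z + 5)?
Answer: 8428/71 ≈ 118.70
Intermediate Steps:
b(q, Z) = (3 + q)/(5 + Z)
(((15 - 17)/((3 - 1*12) + (-2 + b(3, v))))*43)*14 = (((15 - 17)/((3 - 1*12) + (-2 + (3 + 3)/(5 + 2))))*43)*14 = (-2/((3 - 12) + (-2 + 6/7))*43)*14 = (-2/(-9 + (-2 + (1/7)*6))*43)*14 = (-2/(-9 + (-2 + 6/7))*43)*14 = (-2/(-9 - 8/7)*43)*14 = (-2/(-71/7)*43)*14 = (-2*(-7/71)*43)*14 = ((14/71)*43)*14 = (602/71)*14 = 8428/71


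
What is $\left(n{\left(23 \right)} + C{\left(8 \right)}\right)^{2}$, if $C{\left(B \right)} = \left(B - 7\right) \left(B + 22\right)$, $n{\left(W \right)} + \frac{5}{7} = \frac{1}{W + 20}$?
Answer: $\frac{77827684}{90601} \approx 859.02$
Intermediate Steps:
$n{\left(W \right)} = - \frac{5}{7} + \frac{1}{20 + W}$ ($n{\left(W \right)} = - \frac{5}{7} + \frac{1}{W + 20} = - \frac{5}{7} + \frac{1}{20 + W}$)
$C{\left(B \right)} = \left(-7 + B\right) \left(22 + B\right)$
$\left(n{\left(23 \right)} + C{\left(8 \right)}\right)^{2} = \left(\frac{-93 - 115}{7 \left(20 + 23\right)} + \left(-154 + 8^{2} + 15 \cdot 8\right)\right)^{2} = \left(\frac{-93 - 115}{7 \cdot 43} + \left(-154 + 64 + 120\right)\right)^{2} = \left(\frac{1}{7} \cdot \frac{1}{43} \left(-208\right) + 30\right)^{2} = \left(- \frac{208}{301} + 30\right)^{2} = \left(\frac{8822}{301}\right)^{2} = \frac{77827684}{90601}$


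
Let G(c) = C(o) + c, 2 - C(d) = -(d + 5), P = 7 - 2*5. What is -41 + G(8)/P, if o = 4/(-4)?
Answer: -137/3 ≈ -45.667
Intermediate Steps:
o = -1 (o = 4*(-¼) = -1)
P = -3 (P = 7 - 10 = -3)
C(d) = 7 + d (C(d) = 2 - (-1)*(d + 5) = 2 - (-1)*(5 + d) = 2 - (-5 - d) = 2 + (5 + d) = 7 + d)
G(c) = 6 + c (G(c) = (7 - 1) + c = 6 + c)
-41 + G(8)/P = -41 + (6 + 8)/(-3) = -41 + 14*(-⅓) = -41 - 14/3 = -137/3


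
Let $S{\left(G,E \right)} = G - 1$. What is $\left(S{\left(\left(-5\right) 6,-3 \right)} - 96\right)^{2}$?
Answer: $16129$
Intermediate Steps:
$S{\left(G,E \right)} = -1 + G$
$\left(S{\left(\left(-5\right) 6,-3 \right)} - 96\right)^{2} = \left(\left(-1 - 30\right) - 96\right)^{2} = \left(-31 - 96\right)^{2} = \left(-127\right)^{2} = 16129$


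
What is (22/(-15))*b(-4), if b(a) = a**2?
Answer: -352/15 ≈ -23.467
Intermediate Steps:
(22/(-15))*b(-4) = (22/(-15))*(-4)**2 = -1/15*22*16 = -22/15*16 = -352/15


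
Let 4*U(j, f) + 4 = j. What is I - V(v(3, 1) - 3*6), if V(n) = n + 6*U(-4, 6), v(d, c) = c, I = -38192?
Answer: -38163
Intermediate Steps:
U(j, f) = -1 + j/4
V(n) = -12 + n (V(n) = n + 6*(-1 + (¼)*(-4)) = n + 6*(-1 - 1) = n + 6*(-2) = n - 12 = -12 + n)
I - V(v(3, 1) - 3*6) = -38192 - (-12 + (1 - 3*6)) = -38192 - (-12 + (1 - 18)) = -38192 - (-12 - 17) = -38192 - 1*(-29) = -38192 + 29 = -38163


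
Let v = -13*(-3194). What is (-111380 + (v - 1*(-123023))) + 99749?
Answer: 152914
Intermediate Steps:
v = 41522
(-111380 + (v - 1*(-123023))) + 99749 = (-111380 + (41522 - 1*(-123023))) + 99749 = (-111380 + (41522 + 123023)) + 99749 = (-111380 + 164545) + 99749 = 53165 + 99749 = 152914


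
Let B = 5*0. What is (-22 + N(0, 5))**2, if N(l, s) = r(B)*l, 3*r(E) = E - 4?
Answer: 484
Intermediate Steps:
B = 0
r(E) = -4/3 + E/3 (r(E) = (E - 4)/3 = (-4 + E)/3 = -4/3 + E/3)
N(l, s) = -4*l/3 (N(l, s) = (-4/3 + (1/3)*0)*l = (-4/3 + 0)*l = -4*l/3)
(-22 + N(0, 5))**2 = (-22 - 4/3*0)**2 = (-22 + 0)**2 = (-22)**2 = 484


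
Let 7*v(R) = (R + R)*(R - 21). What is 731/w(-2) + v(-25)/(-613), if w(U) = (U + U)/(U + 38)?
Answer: -28232789/4291 ≈ -6579.5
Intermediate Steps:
v(R) = 2*R*(-21 + R)/7 (v(R) = ((R + R)*(R - 21))/7 = ((2*R)*(-21 + R))/7 = (2*R*(-21 + R))/7 = 2*R*(-21 + R)/7)
w(U) = 2*U/(38 + U) (w(U) = (2*U)/(38 + U) = 2*U/(38 + U))
731/w(-2) + v(-25)/(-613) = 731/((2*(-2)/(38 - 2))) + ((2/7)*(-25)*(-21 - 25))/(-613) = 731/((2*(-2)/36)) + ((2/7)*(-25)*(-46))*(-1/613) = 731/((2*(-2)*(1/36))) + (2300/7)*(-1/613) = 731/(-1/9) - 2300/4291 = 731*(-9) - 2300/4291 = -6579 - 2300/4291 = -28232789/4291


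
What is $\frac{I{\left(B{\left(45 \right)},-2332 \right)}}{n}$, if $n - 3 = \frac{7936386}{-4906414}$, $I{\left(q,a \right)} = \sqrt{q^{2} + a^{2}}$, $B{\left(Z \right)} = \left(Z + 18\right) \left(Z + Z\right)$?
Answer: $\frac{2453207 \sqrt{9396781}}{1695714} \approx 4434.8$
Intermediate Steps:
$B{\left(Z \right)} = 2 Z \left(18 + Z\right)$ ($B{\left(Z \right)} = \left(18 + Z\right) 2 Z = 2 Z \left(18 + Z\right)$)
$I{\left(q,a \right)} = \sqrt{a^{2} + q^{2}}$
$n = \frac{3391428}{2453207}$ ($n = 3 + \frac{7936386}{-4906414} = 3 + 7936386 \left(- \frac{1}{4906414}\right) = 3 - \frac{3968193}{2453207} = \frac{3391428}{2453207} \approx 1.3824$)
$\frac{I{\left(B{\left(45 \right)},-2332 \right)}}{n} = \frac{\sqrt{\left(-2332\right)^{2} + \left(2 \cdot 45 \left(18 + 45\right)\right)^{2}}}{\frac{3391428}{2453207}} = \sqrt{5438224 + \left(2 \cdot 45 \cdot 63\right)^{2}} \cdot \frac{2453207}{3391428} = \sqrt{5438224 + 5670^{2}} \cdot \frac{2453207}{3391428} = \sqrt{5438224 + 32148900} \cdot \frac{2453207}{3391428} = \sqrt{37587124} \cdot \frac{2453207}{3391428} = 2 \sqrt{9396781} \cdot \frac{2453207}{3391428} = \frac{2453207 \sqrt{9396781}}{1695714}$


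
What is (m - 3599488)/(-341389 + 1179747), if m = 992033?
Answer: -2607455/838358 ≈ -3.1102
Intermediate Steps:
(m - 3599488)/(-341389 + 1179747) = (992033 - 3599488)/(-341389 + 1179747) = -2607455/838358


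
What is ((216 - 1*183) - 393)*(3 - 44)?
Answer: 14760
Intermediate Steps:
((216 - 1*183) - 393)*(3 - 44) = ((216 - 183) - 393)*(-41) = (33 - 393)*(-41) = -360*(-41) = 14760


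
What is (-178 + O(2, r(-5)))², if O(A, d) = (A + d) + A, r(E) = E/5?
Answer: 30625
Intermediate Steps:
r(E) = E/5 (r(E) = E*(⅕) = E/5)
O(A, d) = d + 2*A
(-178 + O(2, r(-5)))² = (-178 + ((⅕)*(-5) + 2*2))² = (-178 + (-1 + 4))² = (-178 + 3)² = (-175)² = 30625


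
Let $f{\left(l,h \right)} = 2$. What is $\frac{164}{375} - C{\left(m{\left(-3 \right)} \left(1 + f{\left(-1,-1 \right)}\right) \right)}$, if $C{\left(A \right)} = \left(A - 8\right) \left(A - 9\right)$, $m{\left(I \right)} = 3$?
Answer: $\frac{164}{375} \approx 0.43733$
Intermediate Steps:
$C{\left(A \right)} = \left(-9 + A\right) \left(-8 + A\right)$ ($C{\left(A \right)} = \left(-8 + A\right) \left(-9 + A\right) = \left(-9 + A\right) \left(-8 + A\right)$)
$\frac{164}{375} - C{\left(m{\left(-3 \right)} \left(1 + f{\left(-1,-1 \right)}\right) \right)} = \frac{164}{375} - \left(72 + \left(3 \left(1 + 2\right)\right)^{2} - 17 \cdot 3 \left(1 + 2\right)\right) = 164 \cdot \frac{1}{375} - \left(72 + \left(3 \cdot 3\right)^{2} - 17 \cdot 3 \cdot 3\right) = \frac{164}{375} - \left(72 + 9^{2} - 153\right) = \frac{164}{375} - \left(72 + 81 - 153\right) = \frac{164}{375} - 0 = \frac{164}{375} + 0 = \frac{164}{375}$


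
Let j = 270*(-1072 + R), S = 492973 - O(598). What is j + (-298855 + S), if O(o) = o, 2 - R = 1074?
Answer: -385360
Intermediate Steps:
R = -1072 (R = 2 - 1*1074 = 2 - 1074 = -1072)
S = 492375 (S = 492973 - 1*598 = 492973 - 598 = 492375)
j = -578880 (j = 270*(-1072 - 1072) = 270*(-2144) = -578880)
j + (-298855 + S) = -578880 + (-298855 + 492375) = -578880 + 193520 = -385360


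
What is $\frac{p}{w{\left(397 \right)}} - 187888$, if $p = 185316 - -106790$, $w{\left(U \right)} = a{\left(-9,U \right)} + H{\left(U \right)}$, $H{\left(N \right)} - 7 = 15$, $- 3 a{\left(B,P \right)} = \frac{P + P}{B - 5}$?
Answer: $- \frac{155261566}{859} \approx -1.8075 \cdot 10^{5}$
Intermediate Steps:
$a{\left(B,P \right)} = - \frac{2 P}{3 \left(-5 + B\right)}$ ($a{\left(B,P \right)} = - \frac{\left(P + P\right) \frac{1}{B - 5}}{3} = - \frac{2 P \frac{1}{-5 + B}}{3} = - \frac{2 P}{3 \left(-5 + B\right)}$)
$H{\left(N \right)} = 22$ ($H{\left(N \right)} = 7 + 15 = 22$)
$w{\left(U \right)} = 22 + \frac{U}{21}$ ($w{\left(U \right)} = - \frac{2 U}{-15 + 3 \left(-9\right)} + 22 = - \frac{2 U}{-15 - 27} + 22 = - \frac{2 U}{-42} + 22 = \left(-2\right) U \left(- \frac{1}{42}\right) + 22 = \frac{U}{21} + 22 = 22 + \frac{U}{21}$)
$p = 292106$ ($p = 185316 + 106790 = 292106$)
$\frac{p}{w{\left(397 \right)}} - 187888 = \frac{292106}{22 + \frac{1}{21} \cdot 397} - 187888 = \frac{292106}{22 + \frac{397}{21}} - 187888 = \frac{292106}{\frac{859}{21}} - 187888 = 292106 \cdot \frac{21}{859} - 187888 = \frac{6134226}{859} - 187888 = - \frac{155261566}{859}$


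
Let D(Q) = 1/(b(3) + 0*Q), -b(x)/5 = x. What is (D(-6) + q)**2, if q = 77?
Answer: 1331716/225 ≈ 5918.7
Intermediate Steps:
b(x) = -5*x
D(Q) = -1/15 (D(Q) = 1/(-5*3 + 0*Q) = 1/(-15 + 0) = 1/(-15) = -1/15)
(D(-6) + q)**2 = (-1/15 + 77)**2 = (1154/15)**2 = 1331716/225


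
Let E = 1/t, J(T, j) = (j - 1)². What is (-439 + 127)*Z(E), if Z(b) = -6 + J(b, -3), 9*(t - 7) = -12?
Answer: -3120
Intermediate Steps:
t = 17/3 (t = 7 + (⅑)*(-12) = 7 - 4/3 = 17/3 ≈ 5.6667)
J(T, j) = (-1 + j)²
E = 3/17 (E = 1/(17/3) = 3/17 ≈ 0.17647)
Z(b) = 10 (Z(b) = -6 + (-1 - 3)² = -6 + (-4)² = -6 + 16 = 10)
(-439 + 127)*Z(E) = (-439 + 127)*10 = -312*10 = -3120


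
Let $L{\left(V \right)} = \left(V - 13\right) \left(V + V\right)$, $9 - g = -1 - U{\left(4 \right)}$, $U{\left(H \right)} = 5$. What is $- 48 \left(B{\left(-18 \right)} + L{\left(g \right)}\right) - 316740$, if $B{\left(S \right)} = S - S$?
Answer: $-319620$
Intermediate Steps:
$B{\left(S \right)} = 0$
$g = 15$ ($g = 9 - \left(-1 - 5\right) = 9 - -6 = 9 + 6 = 15$)
$L{\left(V \right)} = 2 V \left(-13 + V\right)$ ($L{\left(V \right)} = \left(-13 + V\right) 2 V = 2 V \left(-13 + V\right)$)
$- 48 \left(B{\left(-18 \right)} + L{\left(g \right)}\right) - 316740 = - 48 \left(0 + 2 \cdot 15 \left(-13 + 15\right)\right) - 316740 = - 48 \left(0 + 2 \cdot 15 \cdot 2\right) - 316740 = - 48 \left(0 + 60\right) - 316740 = \left(-48\right) 60 - 316740 = -2880 - 316740 = -319620$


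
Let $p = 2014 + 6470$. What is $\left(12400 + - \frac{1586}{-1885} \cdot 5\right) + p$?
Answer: $\frac{605758}{29} \approx 20888.0$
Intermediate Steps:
$p = 8484$
$\left(12400 + - \frac{1586}{-1885} \cdot 5\right) + p = \left(12400 + - \frac{1586}{-1885} \cdot 5\right) + 8484 = \left(12400 + \left(-1586\right) \left(- \frac{1}{1885}\right) 5\right) + 8484 = \left(12400 + \frac{122}{145} \cdot 5\right) + 8484 = \left(12400 + \frac{122}{29}\right) + 8484 = \frac{359722}{29} + 8484 = \frac{605758}{29}$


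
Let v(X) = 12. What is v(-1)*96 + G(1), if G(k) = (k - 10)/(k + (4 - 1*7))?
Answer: 2313/2 ≈ 1156.5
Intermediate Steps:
G(k) = (-10 + k)/(-3 + k) (G(k) = (-10 + k)/(k + (4 - 7)) = (-10 + k)/(k - 3) = (-10 + k)/(-3 + k))
v(-1)*96 + G(1) = 12*96 + (-10 + 1)/(-3 + 1) = 1152 - 9/(-2) = 1152 - ½*(-9) = 1152 + 9/2 = 2313/2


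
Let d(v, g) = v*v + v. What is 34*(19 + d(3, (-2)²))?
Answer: 1054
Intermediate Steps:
d(v, g) = v + v² (d(v, g) = v² + v = v + v²)
34*(19 + d(3, (-2)²)) = 34*(19 + 3*(1 + 3)) = 34*(19 + 3*4) = 34*(19 + 12) = 34*31 = 1054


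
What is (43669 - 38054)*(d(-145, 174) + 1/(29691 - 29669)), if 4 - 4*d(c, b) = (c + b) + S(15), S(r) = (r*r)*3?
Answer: -21612135/22 ≈ -9.8237e+5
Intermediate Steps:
S(r) = 3*r² (S(r) = r²*3 = 3*r²)
d(c, b) = -671/4 - b/4 - c/4 (d(c, b) = 1 - ((c + b) + 3*15²)/4 = 1 - ((b + c) + 3*225)/4 = 1 - ((b + c) + 675)/4 = 1 - (675 + b + c)/4 = 1 + (-675/4 - b/4 - c/4) = -671/4 - b/4 - c/4)
(43669 - 38054)*(d(-145, 174) + 1/(29691 - 29669)) = (43669 - 38054)*((-671/4 - ¼*174 - ¼*(-145)) + 1/(29691 - 29669)) = 5615*((-671/4 - 87/2 + 145/4) + 1/22) = 5615*(-175 + 1/22) = 5615*(-3849/22) = -21612135/22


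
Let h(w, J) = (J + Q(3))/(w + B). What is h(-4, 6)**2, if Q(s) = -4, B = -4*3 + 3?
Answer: 4/169 ≈ 0.023669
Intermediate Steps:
B = -9 (B = -12 + 3 = -9)
h(w, J) = (-4 + J)/(-9 + w) (h(w, J) = (J - 4)/(w - 9) = (-4 + J)/(-9 + w))
h(-4, 6)**2 = ((-4 + 6)/(-9 - 4))**2 = (2/(-13))**2 = (-1/13*2)**2 = (-2/13)**2 = 4/169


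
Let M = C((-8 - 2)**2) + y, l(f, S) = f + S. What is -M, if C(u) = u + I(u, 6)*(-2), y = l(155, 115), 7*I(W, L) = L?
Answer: -2578/7 ≈ -368.29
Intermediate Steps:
I(W, L) = L/7
l(f, S) = S + f
y = 270 (y = 115 + 155 = 270)
C(u) = -12/7 + u (C(u) = u + ((1/7)*6)*(-2) = u + (6/7)*(-2) = u - 12/7 = -12/7 + u)
M = 2578/7 (M = (-12/7 + (-8 - 2)**2) + 270 = (-12/7 + (-10)**2) + 270 = (-12/7 + 100) + 270 = 688/7 + 270 = 2578/7 ≈ 368.29)
-M = -1*2578/7 = -2578/7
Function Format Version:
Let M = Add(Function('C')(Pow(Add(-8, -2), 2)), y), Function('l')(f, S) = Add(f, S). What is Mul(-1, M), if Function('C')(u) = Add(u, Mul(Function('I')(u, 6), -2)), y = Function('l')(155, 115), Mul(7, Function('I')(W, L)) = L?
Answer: Rational(-2578, 7) ≈ -368.29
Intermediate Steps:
Function('I')(W, L) = Mul(Rational(1, 7), L)
Function('l')(f, S) = Add(S, f)
y = 270 (y = Add(115, 155) = 270)
Function('C')(u) = Add(Rational(-12, 7), u) (Function('C')(u) = Add(u, Mul(Mul(Rational(1, 7), 6), -2)) = Add(u, Mul(Rational(6, 7), -2)) = Add(u, Rational(-12, 7)) = Add(Rational(-12, 7), u))
M = Rational(2578, 7) (M = Add(Add(Rational(-12, 7), Pow(Add(-8, -2), 2)), 270) = Add(Add(Rational(-12, 7), Pow(-10, 2)), 270) = Add(Add(Rational(-12, 7), 100), 270) = Add(Rational(688, 7), 270) = Rational(2578, 7) ≈ 368.29)
Mul(-1, M) = Mul(-1, Rational(2578, 7)) = Rational(-2578, 7)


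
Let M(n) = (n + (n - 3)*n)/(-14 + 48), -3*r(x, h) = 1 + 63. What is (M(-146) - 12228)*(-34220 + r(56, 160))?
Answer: 20244024128/51 ≈ 3.9694e+8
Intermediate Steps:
r(x, h) = -64/3 (r(x, h) = -(1 + 63)/3 = -⅓*64 = -64/3)
M(n) = n/34 + n*(-3 + n)/34 (M(n) = (n + (-3 + n)*n)/34 = (n + n*(-3 + n))*(1/34) = n/34 + n*(-3 + n)/34)
(M(-146) - 12228)*(-34220 + r(56, 160)) = ((1/34)*(-146)*(-2 - 146) - 12228)*(-34220 - 64/3) = ((1/34)*(-146)*(-148) - 12228)*(-102724/3) = (10804/17 - 12228)*(-102724/3) = -197072/17*(-102724/3) = 20244024128/51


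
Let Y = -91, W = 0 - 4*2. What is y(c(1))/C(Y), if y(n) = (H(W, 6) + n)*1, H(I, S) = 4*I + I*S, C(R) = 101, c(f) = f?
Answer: -79/101 ≈ -0.78218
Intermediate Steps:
W = -8 (W = 0 - 8 = -8)
y(n) = -80 + n (y(n) = (-8*(4 + 6) + n)*1 = (-8*10 + n)*1 = (-80 + n)*1 = -80 + n)
y(c(1))/C(Y) = (-80 + 1)/101 = -79*1/101 = -79/101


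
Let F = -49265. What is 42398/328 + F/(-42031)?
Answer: 899094629/6893084 ≈ 130.43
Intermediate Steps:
42398/328 + F/(-42031) = 42398/328 - 49265/(-42031) = 42398*(1/328) - 49265*(-1/42031) = 21199/164 + 49265/42031 = 899094629/6893084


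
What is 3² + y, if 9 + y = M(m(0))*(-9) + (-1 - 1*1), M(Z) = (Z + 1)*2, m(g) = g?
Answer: -20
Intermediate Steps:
M(Z) = 2 + 2*Z (M(Z) = (1 + Z)*2 = 2 + 2*Z)
y = -29 (y = -9 + ((2 + 2*0)*(-9) + (-1 - 1*1)) = -9 + ((2 + 0)*(-9) + (-1 - 1)) = -9 + (2*(-9) - 2) = -9 + (-18 - 2) = -9 - 20 = -29)
3² + y = 3² - 29 = 9 - 29 = -20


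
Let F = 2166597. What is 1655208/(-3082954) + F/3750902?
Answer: 235497944961/5781929162254 ≈ 0.040730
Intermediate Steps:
1655208/(-3082954) + F/3750902 = 1655208/(-3082954) + 2166597/3750902 = 1655208*(-1/3082954) + 2166597*(1/3750902) = -827604/1541477 + 2166597/3750902 = 235497944961/5781929162254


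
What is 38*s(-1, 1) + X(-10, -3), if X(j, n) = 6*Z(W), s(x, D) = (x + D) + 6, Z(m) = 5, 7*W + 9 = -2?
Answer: 258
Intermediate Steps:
W = -11/7 (W = -9/7 + (⅐)*(-2) = -9/7 - 2/7 = -11/7 ≈ -1.5714)
s(x, D) = 6 + D + x (s(x, D) = (D + x) + 6 = 6 + D + x)
X(j, n) = 30 (X(j, n) = 6*5 = 30)
38*s(-1, 1) + X(-10, -3) = 38*(6 + 1 - 1) + 30 = 38*6 + 30 = 228 + 30 = 258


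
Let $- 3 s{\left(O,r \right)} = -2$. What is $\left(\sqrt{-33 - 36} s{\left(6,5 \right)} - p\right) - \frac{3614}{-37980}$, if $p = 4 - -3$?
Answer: $- \frac{131123}{18990} + \frac{2 i \sqrt{69}}{3} \approx -6.9048 + 5.5378 i$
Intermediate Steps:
$s{\left(O,r \right)} = \frac{2}{3}$ ($s{\left(O,r \right)} = \left(- \frac{1}{3}\right) \left(-2\right) = \frac{2}{3}$)
$p = 7$ ($p = 4 + 3 = 7$)
$\left(\sqrt{-33 - 36} s{\left(6,5 \right)} - p\right) - \frac{3614}{-37980} = \left(\sqrt{-33 - 36} \cdot \frac{2}{3} - 7\right) - \frac{3614}{-37980} = \left(\sqrt{-69} \cdot \frac{2}{3} - 7\right) - - \frac{1807}{18990} = \left(i \sqrt{69} \cdot \frac{2}{3} - 7\right) + \frac{1807}{18990} = \left(\frac{2 i \sqrt{69}}{3} - 7\right) + \frac{1807}{18990} = \left(-7 + \frac{2 i \sqrt{69}}{3}\right) + \frac{1807}{18990} = - \frac{131123}{18990} + \frac{2 i \sqrt{69}}{3}$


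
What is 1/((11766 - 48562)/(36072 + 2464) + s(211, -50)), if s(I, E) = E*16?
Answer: -9634/7716399 ≈ -0.0012485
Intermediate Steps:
s(I, E) = 16*E
1/((11766 - 48562)/(36072 + 2464) + s(211, -50)) = 1/((11766 - 48562)/(36072 + 2464) + 16*(-50)) = 1/(-36796/38536 - 800) = 1/(-36796*1/38536 - 800) = 1/(-9199/9634 - 800) = 1/(-7716399/9634) = -9634/7716399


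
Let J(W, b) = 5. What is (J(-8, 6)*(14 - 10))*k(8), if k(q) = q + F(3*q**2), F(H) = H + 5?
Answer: 4100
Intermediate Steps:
F(H) = 5 + H
k(q) = 5 + q + 3*q**2 (k(q) = q + (5 + 3*q**2) = 5 + q + 3*q**2)
(J(-8, 6)*(14 - 10))*k(8) = (5*(14 - 10))*(5 + 8 + 3*8**2) = (5*4)*(5 + 8 + 3*64) = 20*(5 + 8 + 192) = 20*205 = 4100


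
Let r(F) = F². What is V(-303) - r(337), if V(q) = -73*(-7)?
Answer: -113058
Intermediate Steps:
V(q) = 511
V(-303) - r(337) = 511 - 1*337² = 511 - 1*113569 = 511 - 113569 = -113058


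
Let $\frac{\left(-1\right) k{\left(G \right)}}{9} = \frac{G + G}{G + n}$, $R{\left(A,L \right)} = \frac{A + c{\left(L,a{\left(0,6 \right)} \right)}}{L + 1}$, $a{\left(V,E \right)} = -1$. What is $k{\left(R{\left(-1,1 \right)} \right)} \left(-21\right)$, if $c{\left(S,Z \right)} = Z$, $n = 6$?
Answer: $- \frac{378}{5} \approx -75.6$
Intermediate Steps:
$R{\left(A,L \right)} = \frac{-1 + A}{1 + L}$ ($R{\left(A,L \right)} = \frac{A - 1}{L + 1} = \frac{-1 + A}{1 + L}$)
$k{\left(G \right)} = - \frac{18 G}{6 + G}$ ($k{\left(G \right)} = - 9 \frac{G + G}{G + 6} = - 9 \frac{2 G}{6 + G} = - \frac{18 G}{6 + G}$)
$k{\left(R{\left(-1,1 \right)} \right)} \left(-21\right) = - \frac{18 \frac{-1 - 1}{1 + 1}}{6 + \frac{-1 - 1}{1 + 1}} \left(-21\right) = - \frac{18 \cdot \frac{1}{2} \left(-2\right)}{6 + \frac{1}{2} \left(-2\right)} \left(-21\right) = \left(-18\right) \left(-1\right) \frac{1}{6 - 1} \left(-21\right) = \left(-18\right) \left(-1\right) \frac{1}{5} \left(-21\right) = \frac{18}{5} \left(-21\right) = - \frac{378}{5}$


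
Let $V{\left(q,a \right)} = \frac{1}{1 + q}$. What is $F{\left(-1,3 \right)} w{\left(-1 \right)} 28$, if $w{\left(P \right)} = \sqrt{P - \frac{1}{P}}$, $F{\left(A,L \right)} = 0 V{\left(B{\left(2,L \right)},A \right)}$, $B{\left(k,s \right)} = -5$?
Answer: $0$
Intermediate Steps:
$F{\left(A,L \right)} = 0$ ($F{\left(A,L \right)} = \frac{0}{1 - 5} = \frac{0}{-4} = 0 \left(- \frac{1}{4}\right) = 0$)
$F{\left(-1,3 \right)} w{\left(-1 \right)} 28 = 0 \sqrt{-1 - \frac{1}{-1}} \cdot 28 = 0 \sqrt{-1 - -1} \cdot 28 = 0 \sqrt{-1 + 1} \cdot 28 = 0 \sqrt{0} \cdot 28 = 0 \cdot 0 \cdot 28 = 0 \cdot 28 = 0$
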